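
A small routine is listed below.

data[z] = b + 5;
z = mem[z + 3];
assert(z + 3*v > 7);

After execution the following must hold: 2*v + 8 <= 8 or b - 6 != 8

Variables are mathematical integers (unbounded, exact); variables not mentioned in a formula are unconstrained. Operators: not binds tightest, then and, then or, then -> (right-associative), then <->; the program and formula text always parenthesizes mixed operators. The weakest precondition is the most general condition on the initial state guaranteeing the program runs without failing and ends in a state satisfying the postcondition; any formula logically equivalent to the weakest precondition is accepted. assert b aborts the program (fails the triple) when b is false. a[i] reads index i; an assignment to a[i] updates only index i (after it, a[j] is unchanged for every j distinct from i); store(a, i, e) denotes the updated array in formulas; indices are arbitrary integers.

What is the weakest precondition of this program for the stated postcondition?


Working backward. After the program, the postcondition 2*v + 8 <= 8 or b - 6 != 8 must hold; in canonical form it is 2*v <= 0 or b != 14.
Before assert z + 3*v > 7: 3*v + z > 7 and (2*v <= 0 or b != 14)
Before z := mem[z + 3]: mem[z + 3] + 3*v > 7 and (2*v <= 0 or b != 14)
Before data[z] := b + 5: mem[z + 3] + 3*v > 7 and (2*v <= 0 or b != 14)
Answer: WP = mem[z + 3] + 3*v > 7 and (2*v <= 0 or b != 14)


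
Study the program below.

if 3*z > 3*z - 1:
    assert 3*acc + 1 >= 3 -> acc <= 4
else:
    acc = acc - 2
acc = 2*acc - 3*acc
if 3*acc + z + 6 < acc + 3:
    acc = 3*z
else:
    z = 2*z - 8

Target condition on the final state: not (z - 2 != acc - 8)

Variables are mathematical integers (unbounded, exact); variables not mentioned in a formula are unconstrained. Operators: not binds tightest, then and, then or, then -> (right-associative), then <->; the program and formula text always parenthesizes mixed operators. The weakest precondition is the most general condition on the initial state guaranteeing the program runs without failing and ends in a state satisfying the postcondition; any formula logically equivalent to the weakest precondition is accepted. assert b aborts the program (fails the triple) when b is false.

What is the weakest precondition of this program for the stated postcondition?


Working backward. After the program, the postcondition not (z - 2 != acc - 8) must hold; in canonical form it is not (z != acc - 6).
Then branch requires not (2*z != 6); else branch requires not (2*z != acc + 2).
Before the if: (2*acc + z < -3 -> (not (2*z != 6))) and ((not (2*acc + z < -3)) -> (not (2*z != acc + 2)))
Before acc := 2*acc - 3*acc: (z < 2*acc - 3 -> (not (2*z != 6))) and ((not (z < 2*acc - 3)) -> (not (acc + 2*z != 2)))
Then branch requires (3*acc >= 2 -> acc <= 4) and (z < 2*acc - 3 -> (not (2*z != 6))) and ((not (z < 2*acc - 3)) -> (not (acc + 2*z != 2))); else branch requires (z < 2*acc - 7 -> (not (2*z != 6))) and ((not (z < 2*acc - 7)) -> (not (acc + 2*z != 4))).
Before the if: (3*acc >= 2 -> acc <= 4) and (z < 2*acc - 3 -> (not (2*z != 6))) and ((not (z < 2*acc - 3)) -> (not (acc + 2*z != 2)))
Answer: WP = (3*acc >= 2 -> acc <= 4) and (z < 2*acc - 3 -> (not (2*z != 6))) and ((not (z < 2*acc - 3)) -> (not (acc + 2*z != 2)))


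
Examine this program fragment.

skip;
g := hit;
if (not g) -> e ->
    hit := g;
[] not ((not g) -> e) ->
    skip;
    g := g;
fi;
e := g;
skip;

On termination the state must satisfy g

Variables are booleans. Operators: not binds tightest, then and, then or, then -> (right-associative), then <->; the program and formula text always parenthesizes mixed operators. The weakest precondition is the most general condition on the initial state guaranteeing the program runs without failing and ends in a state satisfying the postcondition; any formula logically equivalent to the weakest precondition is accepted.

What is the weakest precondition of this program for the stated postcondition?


Working backward. After the program, g must hold.
Before skip: g
Before e := g: g
Then branch requires g; else branch requires g.
Before the if: (((not g) -> e) -> g) and ((not ((not g) -> e)) -> g)
Before g := hit: (((not hit) -> e) -> hit) and ((not ((not hit) -> e)) -> hit)
Before skip: (((not hit) -> e) -> hit) and ((not ((not hit) -> e)) -> hit)
Answer: WP = (((not hit) -> e) -> hit) and ((not ((not hit) -> e)) -> hit)


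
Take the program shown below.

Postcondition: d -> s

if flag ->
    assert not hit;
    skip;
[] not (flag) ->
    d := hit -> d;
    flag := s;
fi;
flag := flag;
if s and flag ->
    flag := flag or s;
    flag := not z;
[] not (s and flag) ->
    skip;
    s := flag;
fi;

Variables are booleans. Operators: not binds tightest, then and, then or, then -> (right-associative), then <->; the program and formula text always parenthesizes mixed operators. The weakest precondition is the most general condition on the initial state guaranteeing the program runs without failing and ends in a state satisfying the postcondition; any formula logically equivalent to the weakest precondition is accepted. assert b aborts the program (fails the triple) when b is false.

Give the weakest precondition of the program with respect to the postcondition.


Working backward. After the program, d -> s must hold.
Then branch requires d -> s; else branch requires d -> flag.
Before the if: ((s and flag) -> (d -> s)) and ((not (s and flag)) -> (d -> flag))
Before flag := flag: ((s and flag) -> (d -> s)) and ((not (s and flag)) -> (d -> flag))
Then branch requires (not hit) and ((s and flag) -> (d -> s)) and ((not (s and flag)) -> (d -> flag)); else branch requires (s -> ((hit -> d) -> s)) and ((not s) -> ((hit -> d) -> s)).
Before the if: (flag -> ((not hit) and ((s and flag) -> (d -> s)) and ((not (s and flag)) -> (d -> flag)))) and ((not flag) -> ((s -> ((hit -> d) -> s)) and ((not s) -> ((hit -> d) -> s))))
Answer: WP = (flag -> ((not hit) and ((s and flag) -> (d -> s)) and ((not (s and flag)) -> (d -> flag)))) and ((not flag) -> ((s -> ((hit -> d) -> s)) and ((not s) -> ((hit -> d) -> s))))


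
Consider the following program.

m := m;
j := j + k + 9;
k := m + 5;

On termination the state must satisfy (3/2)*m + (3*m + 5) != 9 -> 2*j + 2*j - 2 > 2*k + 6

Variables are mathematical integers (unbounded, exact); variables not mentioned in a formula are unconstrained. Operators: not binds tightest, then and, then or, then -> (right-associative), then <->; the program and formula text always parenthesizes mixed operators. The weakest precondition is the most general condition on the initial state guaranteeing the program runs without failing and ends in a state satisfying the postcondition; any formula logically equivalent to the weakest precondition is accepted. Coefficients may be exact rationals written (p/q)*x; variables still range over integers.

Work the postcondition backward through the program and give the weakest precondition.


Working backward. After the program, the postcondition (3/2)*m + (3*m + 5) != 9 -> 2*j + 2*j - 2 > 2*k + 6 must hold; in canonical form it is (9/2)*m != 4 -> 4*j > 2*k + 8.
Before k := m + 5: (9/2)*m != 4 -> 4*j > 2*m + 18
Before j := j + k + 9: (9/2)*m != 4 -> 4*j + 4*k > 2*m - 18
Before m := m: (9/2)*m != 4 -> 4*j + 4*k > 2*m - 18
Answer: WP = (9/2)*m != 4 -> 4*j + 4*k > 2*m - 18


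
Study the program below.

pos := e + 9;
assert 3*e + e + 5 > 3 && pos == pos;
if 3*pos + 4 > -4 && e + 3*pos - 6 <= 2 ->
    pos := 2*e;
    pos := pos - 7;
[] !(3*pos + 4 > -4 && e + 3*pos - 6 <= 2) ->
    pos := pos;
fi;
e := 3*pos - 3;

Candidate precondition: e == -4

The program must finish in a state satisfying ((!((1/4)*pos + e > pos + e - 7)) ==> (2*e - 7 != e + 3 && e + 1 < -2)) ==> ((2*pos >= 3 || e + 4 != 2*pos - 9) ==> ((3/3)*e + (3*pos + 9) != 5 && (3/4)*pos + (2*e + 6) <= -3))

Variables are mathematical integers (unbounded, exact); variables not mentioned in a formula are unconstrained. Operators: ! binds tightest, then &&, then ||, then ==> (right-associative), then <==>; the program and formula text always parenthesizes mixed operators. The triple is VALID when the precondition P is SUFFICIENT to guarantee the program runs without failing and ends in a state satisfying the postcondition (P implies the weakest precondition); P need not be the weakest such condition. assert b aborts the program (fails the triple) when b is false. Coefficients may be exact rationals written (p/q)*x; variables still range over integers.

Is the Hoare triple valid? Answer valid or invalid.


Working backward. After the program, the postcondition ((!((1/4)*pos + e > pos + e - 7)) ==> (2*e - 7 != e + 3 && e + 1 < -2)) ==> ((2*pos >= 3 || e + 4 != 2*pos - 9) ==> ((3/3)*e + (3*pos + 9) != 5 && (3/4)*pos + (2*e + 6) <= -3)) must hold; in canonical form it is ((!((3/4)*pos < 7)) ==> (e != 10 && e < -3)) ==> ((2*pos >= 3 || e != 2*pos - 13) ==> (e + 3*pos != -4 && 2*e + (3/4)*pos <= -9)).
Before e := 3*pos - 3: ((!((3/4)*pos < 7)) ==> (3*pos != 13 && 3*pos < 0)) ==> ((2*pos >= 3 || pos != -10) ==> (6*pos != -1 && (27/4)*pos <= -3))
Then branch requires ((!((3/2)*e < 49/4)) ==> (6*e != 34 && 6*e < 21)) ==> ((4*e >= 17 || 2*e != -3) ==> (12*e != 41 && (27/2)*e <= 177/4)); else branch requires ((!((3/4)*pos < 7)) ==> (3*pos != 13 && 3*pos < 0)) ==> ((2*pos >= 3 || pos != -10) ==> (6*pos != -1 && (27/4)*pos <= -3)).
Before the if: ((3*pos > -8 && e + 3*pos <= 8) ==> (((!((3/2)*e < 49/4)) ==> (6*e != 34 && 6*e < 21)) ==> ((4*e >= 17 || 2*e != -3) ==> (12*e != 41 && (27/2)*e <= 177/4)))) && ((!(3*pos > -8 && e + 3*pos <= 8)) ==> (((!((3/4)*pos < 7)) ==> (3*pos != 13 && 3*pos < 0)) ==> ((2*pos >= 3 || pos != -10) ==> (6*pos != -1 && (27/4)*pos <= -3))))
Before assert 3*e + e + 5 > 3 && pos == pos: 4*e > -2 && ((3*pos > -8 && e + 3*pos <= 8) ==> (((!((3/2)*e < 49/4)) ==> (6*e != 34 && 6*e < 21)) ==> ((4*e >= 17 || 2*e != -3) ==> (12*e != 41 && (27/2)*e <= 177/4)))) && ((!(3*pos > -8 && e + 3*pos <= 8)) ==> (((!((3/4)*pos < 7)) ==> (3*pos != 13 && 3*pos < 0)) ==> ((2*pos >= 3 || pos != -10) ==> (6*pos != -1 && (27/4)*pos <= -3))))
Before pos := e + 9: 4*e > -2 && ((3*e > -35 && 4*e <= -19) ==> (((!((3/2)*e < 49/4)) ==> (6*e != 34 && 6*e < 21)) ==> ((4*e >= 17 || 2*e != -3) ==> (12*e != 41 && (27/2)*e <= 177/4)))) && ((!(3*e > -35 && 4*e <= -19)) ==> (((!((3/4)*e < 1/4)) ==> (3*e != -14 && 3*e < -27)) ==> ((2*e >= -15 || e != -19) ==> (6*e != -55 && (27/4)*e <= -255/4))))
The weakest precondition is 4*e > -2 && ((3*e > -35 && 4*e <= -19) ==> (((!((3/2)*e < 49/4)) ==> (6*e != 34 && 6*e < 21)) ==> ((4*e >= 17 || 2*e != -3) ==> (12*e != 41 && (27/2)*e <= 177/4)))) && ((!(3*e > -35 && 4*e <= -19)) ==> (((!((3/4)*e < 1/4)) ==> (3*e != -14 && 3*e < -27)) ==> ((2*e >= -15 || e != -19) ==> (6*e != -55 && (27/4)*e <= -255/4)))).
Check whether e == -4 implies it.
Countermodel: at the initial state e = -4, the precondition holds but the weakest precondition fails.
Answer: invalid


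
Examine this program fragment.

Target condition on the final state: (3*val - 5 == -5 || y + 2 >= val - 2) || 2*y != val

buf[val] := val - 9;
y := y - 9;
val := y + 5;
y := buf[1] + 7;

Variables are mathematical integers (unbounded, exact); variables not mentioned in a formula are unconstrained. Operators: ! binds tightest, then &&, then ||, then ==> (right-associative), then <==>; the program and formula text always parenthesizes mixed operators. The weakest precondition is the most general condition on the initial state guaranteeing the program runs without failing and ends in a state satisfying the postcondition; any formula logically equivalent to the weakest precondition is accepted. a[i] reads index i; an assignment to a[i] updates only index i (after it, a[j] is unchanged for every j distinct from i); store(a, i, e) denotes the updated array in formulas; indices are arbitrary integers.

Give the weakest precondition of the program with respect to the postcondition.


Working backward. After the program, the postcondition (3*val - 5 == -5 || y + 2 >= val - 2) || 2*y != val must hold; in canonical form it is 3*val == 0 || y >= val - 4 || 2*y != val.
Before y := buf[1] + 7: 3*val == 0 || buf[1] >= val - 11 || 2*buf[1] != val - 14
Before val := y + 5: 3*y == -15 || buf[1] >= y - 6 || 2*buf[1] != y - 9
Before y := y - 9: 3*y == 12 || buf[1] >= y - 15 || 2*buf[1] != y - 18
Before buf[val] := val - 9: 3*y == 12 || store(buf, val, val - 9)[1] >= y - 15 || 2*store(buf, val, val - 9)[1] != y - 18
Answer: WP = 3*y == 12 || store(buf, val, val - 9)[1] >= y - 15 || 2*store(buf, val, val - 9)[1] != y - 18


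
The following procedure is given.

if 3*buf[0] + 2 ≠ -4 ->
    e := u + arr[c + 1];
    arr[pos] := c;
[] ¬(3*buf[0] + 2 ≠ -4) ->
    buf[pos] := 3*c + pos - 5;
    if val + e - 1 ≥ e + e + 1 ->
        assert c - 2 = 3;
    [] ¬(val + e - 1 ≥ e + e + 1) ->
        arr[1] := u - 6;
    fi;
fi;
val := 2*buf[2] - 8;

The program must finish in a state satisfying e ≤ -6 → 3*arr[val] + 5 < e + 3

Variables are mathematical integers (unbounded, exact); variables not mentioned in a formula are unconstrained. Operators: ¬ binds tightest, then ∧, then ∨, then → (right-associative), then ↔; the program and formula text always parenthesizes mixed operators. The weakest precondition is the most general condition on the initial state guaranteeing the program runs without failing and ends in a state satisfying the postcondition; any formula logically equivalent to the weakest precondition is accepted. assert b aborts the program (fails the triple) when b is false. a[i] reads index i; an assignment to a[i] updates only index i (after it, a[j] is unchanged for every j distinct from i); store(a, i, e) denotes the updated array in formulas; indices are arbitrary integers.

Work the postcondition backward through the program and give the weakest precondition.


Working backward. After the program, the postcondition e ≤ -6 → 3*arr[val] + 5 < e + 3 must hold; in canonical form it is e ≤ -6 → 3*arr[val] < e - 2.
Before val := 2*buf[2] - 8: e ≤ -6 → 3*arr[2*buf[2] - 8] < e - 2
Then branch requires arr[c + 1] + u ≤ -6 → 3*store(arr, pos, c)[2*buf[2] - 8] < arr[c + 1] + u - 2; else branch requires (val ≥ e + 2 → (c = 5 ∧ (e ≤ -6 → 3*arr[2*store(buf, pos, 3*c + pos - 5)[2] - 8] < e - 2))) ∧ ((¬(val ≥ e + 2)) → (e ≤ -6 → 3*store(arr, 1, u - 6)[2*store(buf, pos, 3*c + pos - 5)[2] - 8] < e - 2)).
Before the if: (3*buf[0] ≠ -6 → (arr[c + 1] + u ≤ -6 → 3*store(arr, pos, c)[2*buf[2] - 8] < arr[c + 1] + u - 2)) ∧ ((¬(3*buf[0] ≠ -6)) → ((val ≥ e + 2 → (c = 5 ∧ (e ≤ -6 → 3*arr[2*store(buf, pos, 3*c + pos - 5)[2] - 8] < e - 2))) ∧ ((¬(val ≥ e + 2)) → (e ≤ -6 → 3*store(arr, 1, u - 6)[2*store(buf, pos, 3*c + pos - 5)[2] - 8] < e - 2))))
Answer: WP = (3*buf[0] ≠ -6 → (arr[c + 1] + u ≤ -6 → 3*store(arr, pos, c)[2*buf[2] - 8] < arr[c + 1] + u - 2)) ∧ ((¬(3*buf[0] ≠ -6)) → ((val ≥ e + 2 → (c = 5 ∧ (e ≤ -6 → 3*arr[2*store(buf, pos, 3*c + pos - 5)[2] - 8] < e - 2))) ∧ ((¬(val ≥ e + 2)) → (e ≤ -6 → 3*store(arr, 1, u - 6)[2*store(buf, pos, 3*c + pos - 5)[2] - 8] < e - 2))))


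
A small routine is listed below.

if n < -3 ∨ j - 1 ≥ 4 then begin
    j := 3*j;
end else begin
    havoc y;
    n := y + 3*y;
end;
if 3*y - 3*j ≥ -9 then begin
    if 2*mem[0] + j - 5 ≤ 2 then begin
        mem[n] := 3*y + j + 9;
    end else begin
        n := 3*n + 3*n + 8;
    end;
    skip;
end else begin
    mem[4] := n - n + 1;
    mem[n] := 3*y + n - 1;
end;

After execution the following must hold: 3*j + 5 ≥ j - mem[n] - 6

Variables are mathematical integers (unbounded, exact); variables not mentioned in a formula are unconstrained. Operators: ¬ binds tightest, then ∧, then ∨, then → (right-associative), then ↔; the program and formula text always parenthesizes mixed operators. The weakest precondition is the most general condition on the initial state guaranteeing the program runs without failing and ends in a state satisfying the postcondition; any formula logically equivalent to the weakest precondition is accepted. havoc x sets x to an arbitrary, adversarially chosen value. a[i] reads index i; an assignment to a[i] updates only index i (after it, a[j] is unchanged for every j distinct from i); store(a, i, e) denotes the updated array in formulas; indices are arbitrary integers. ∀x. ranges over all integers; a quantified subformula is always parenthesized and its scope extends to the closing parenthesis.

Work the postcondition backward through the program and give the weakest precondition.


Working backward. After the program, the postcondition 3*j + 5 ≥ j - mem[n] - 6 must hold; in canonical form it is mem[n] + 2*j ≥ -11.
Then branch requires (2*mem[0] + j ≤ 7 → store(mem, n, j + 3*y + 9)[n] + 2*j ≥ -11) ∧ ((¬(2*mem[0] + j ≤ 7)) → mem[6*n + 8] + 2*j ≥ -11); else branch requires store(store(mem, 4, 1), n, n + 3*y - 1)[n] + 2*j ≥ -11.
Before the if: (3*y ≥ 3*j - 9 → ((2*mem[0] + j ≤ 7 → store(mem, n, j + 3*y + 9)[n] + 2*j ≥ -11) ∧ ((¬(2*mem[0] + j ≤ 7)) → mem[6*n + 8] + 2*j ≥ -11))) ∧ ((¬(3*y ≥ 3*j - 9)) → store(store(mem, 4, 1), n, n + 3*y - 1)[n] + 2*j ≥ -11)
Then branch requires (3*y ≥ 9*j - 9 → ((2*mem[0] + 3*j ≤ 7 → store(mem, n, 3*j + 3*y + 9)[n] + 6*j ≥ -11) ∧ ((¬(2*mem[0] + 3*j ≤ 7)) → mem[6*n + 8] + 6*j ≥ -11))) ∧ ((¬(3*y ≥ 9*j - 9)) → store(store(mem, 4, 1), n, n + 3*y - 1)[n] + 6*j ≥ -11); else branch requires ∀y_1. ((3*y_1 ≥ 3*j - 9 → ((2*mem[0] + j ≤ 7 → store(mem, 4*y_1, j + 3*y_1 + 9)[4*y_1] + 2*j ≥ -11) ∧ ((¬(2*mem[0] + j ≤ 7)) → mem[24*y_1 + 8] + 2*j ≥ -11))) ∧ ((¬(3*y_1 ≥ 3*j - 9)) → store(store(mem, 4, 1), 4*y_1, 7*y_1 - 1)[4*y_1] + 2*j ≥ -11)).
Before the if: ((n < -3 ∨ j ≥ 5) → ((3*y ≥ 9*j - 9 → ((2*mem[0] + 3*j ≤ 7 → store(mem, n, 3*j + 3*y + 9)[n] + 6*j ≥ -11) ∧ ((¬(2*mem[0] + 3*j ≤ 7)) → mem[6*n + 8] + 6*j ≥ -11))) ∧ ((¬(3*y ≥ 9*j - 9)) → store(store(mem, 4, 1), n, n + 3*y - 1)[n] + 6*j ≥ -11))) ∧ ((¬(n < -3 ∨ j ≥ 5)) → (∀y_1. ((3*y_1 ≥ 3*j - 9 → ((2*mem[0] + j ≤ 7 → store(mem, 4*y_1, j + 3*y_1 + 9)[4*y_1] + 2*j ≥ -11) ∧ ((¬(2*mem[0] + j ≤ 7)) → mem[24*y_1 + 8] + 2*j ≥ -11))) ∧ ((¬(3*y_1 ≥ 3*j - 9)) → store(store(mem, 4, 1), 4*y_1, 7*y_1 - 1)[4*y_1] + 2*j ≥ -11))))
Answer: WP = ((n < -3 ∨ j ≥ 5) → ((3*y ≥ 9*j - 9 → ((2*mem[0] + 3*j ≤ 7 → store(mem, n, 3*j + 3*y + 9)[n] + 6*j ≥ -11) ∧ ((¬(2*mem[0] + 3*j ≤ 7)) → mem[6*n + 8] + 6*j ≥ -11))) ∧ ((¬(3*y ≥ 9*j - 9)) → store(store(mem, 4, 1), n, n + 3*y - 1)[n] + 6*j ≥ -11))) ∧ ((¬(n < -3 ∨ j ≥ 5)) → (∀y_1. ((3*y_1 ≥ 3*j - 9 → ((2*mem[0] + j ≤ 7 → store(mem, 4*y_1, j + 3*y_1 + 9)[4*y_1] + 2*j ≥ -11) ∧ ((¬(2*mem[0] + j ≤ 7)) → mem[24*y_1 + 8] + 2*j ≥ -11))) ∧ ((¬(3*y_1 ≥ 3*j - 9)) → store(store(mem, 4, 1), 4*y_1, 7*y_1 - 1)[4*y_1] + 2*j ≥ -11))))


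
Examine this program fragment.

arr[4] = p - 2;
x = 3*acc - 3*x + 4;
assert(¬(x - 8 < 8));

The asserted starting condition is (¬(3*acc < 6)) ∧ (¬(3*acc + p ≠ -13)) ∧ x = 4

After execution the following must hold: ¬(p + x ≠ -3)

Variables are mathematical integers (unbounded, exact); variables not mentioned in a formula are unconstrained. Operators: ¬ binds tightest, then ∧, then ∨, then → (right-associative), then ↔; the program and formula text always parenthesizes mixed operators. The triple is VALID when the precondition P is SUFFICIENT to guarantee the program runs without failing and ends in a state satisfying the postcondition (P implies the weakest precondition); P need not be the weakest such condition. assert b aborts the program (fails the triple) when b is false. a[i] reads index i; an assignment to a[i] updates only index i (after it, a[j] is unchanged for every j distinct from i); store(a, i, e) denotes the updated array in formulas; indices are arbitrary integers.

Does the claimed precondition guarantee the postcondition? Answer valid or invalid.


Working backward. After the program, ¬(p + x ≠ -3) must hold.
Before assert ¬(x - 8 < 8): (¬(x < 16)) ∧ (¬(p + x ≠ -3))
Before x := 3*acc - 3*x + 4: (¬(3*acc < 3*x + 12)) ∧ (¬(3*acc + p ≠ 3*x - 7))
Before arr[4] := p - 2: (¬(3*acc < 3*x + 12)) ∧ (¬(3*acc + p ≠ 3*x - 7))
The weakest precondition is (¬(3*acc < 3*x + 12)) ∧ (¬(3*acc + p ≠ 3*x - 7)).
Check whether (¬(3*acc < 6)) ∧ (¬(3*acc + p ≠ -13)) ∧ x = 4 implies it.
Countermodel: at the initial state acc = 2, p = -19, x = 4, the precondition holds but the weakest precondition fails.
Answer: invalid


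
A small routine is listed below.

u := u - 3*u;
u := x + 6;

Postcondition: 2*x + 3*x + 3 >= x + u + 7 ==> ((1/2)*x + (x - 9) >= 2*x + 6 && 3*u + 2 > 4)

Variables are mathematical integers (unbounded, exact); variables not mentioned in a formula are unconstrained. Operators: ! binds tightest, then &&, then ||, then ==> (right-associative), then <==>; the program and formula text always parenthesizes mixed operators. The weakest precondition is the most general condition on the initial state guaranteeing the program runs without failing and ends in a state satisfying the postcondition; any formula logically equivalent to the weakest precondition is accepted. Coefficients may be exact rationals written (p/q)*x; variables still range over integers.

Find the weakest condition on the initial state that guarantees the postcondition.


Working backward. After the program, the postcondition 2*x + 3*x + 3 >= x + u + 7 ==> ((1/2)*x + (x - 9) >= 2*x + 6 && 3*u + 2 > 4) must hold; in canonical form it is 4*x >= u + 4 ==> ((1/2)*x <= -15 && 3*u > 2).
Before u := x + 6: 3*x >= 10 ==> ((1/2)*x <= -15 && 3*x > -16)
Before u := u - 3*u: 3*x >= 10 ==> ((1/2)*x <= -15 && 3*x > -16)
Answer: WP = 3*x >= 10 ==> ((1/2)*x <= -15 && 3*x > -16)


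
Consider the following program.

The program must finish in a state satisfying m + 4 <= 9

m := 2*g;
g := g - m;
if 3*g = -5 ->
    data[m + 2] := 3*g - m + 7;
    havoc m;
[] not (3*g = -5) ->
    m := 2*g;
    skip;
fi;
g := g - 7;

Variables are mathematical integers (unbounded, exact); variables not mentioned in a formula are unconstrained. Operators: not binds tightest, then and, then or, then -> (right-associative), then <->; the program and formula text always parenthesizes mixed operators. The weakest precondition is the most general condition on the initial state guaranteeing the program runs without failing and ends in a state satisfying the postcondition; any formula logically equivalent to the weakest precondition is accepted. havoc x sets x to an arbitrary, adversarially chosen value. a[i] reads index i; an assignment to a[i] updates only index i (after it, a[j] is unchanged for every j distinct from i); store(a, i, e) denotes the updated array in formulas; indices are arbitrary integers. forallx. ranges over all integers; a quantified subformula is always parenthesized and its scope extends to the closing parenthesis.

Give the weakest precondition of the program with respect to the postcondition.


Working backward. After the program, the postcondition m + 4 <= 9 must hold; in canonical form it is m <= 5.
Before g := g - 7: m <= 5
Then branch requires forall m_1. m_1 <= 5; else branch requires 2*g <= 5.
Before the if: (3*g = -5 -> (forall m_1. m_1 <= 5)) and ((not (3*g = -5)) -> 2*g <= 5)
Before g := g - m: (3*g = 3*m - 5 -> (forall m_1. m_1 <= 5)) and ((not (3*g = 3*m - 5)) -> 2*g <= 2*m + 5)
Before m := 2*g: (3*g = 5 -> (forall m_1. m_1 <= 5)) and ((not (3*g = 5)) -> 2*g >= -5)
Answer: WP = (3*g = 5 -> (forall m_1. m_1 <= 5)) and ((not (3*g = 5)) -> 2*g >= -5)


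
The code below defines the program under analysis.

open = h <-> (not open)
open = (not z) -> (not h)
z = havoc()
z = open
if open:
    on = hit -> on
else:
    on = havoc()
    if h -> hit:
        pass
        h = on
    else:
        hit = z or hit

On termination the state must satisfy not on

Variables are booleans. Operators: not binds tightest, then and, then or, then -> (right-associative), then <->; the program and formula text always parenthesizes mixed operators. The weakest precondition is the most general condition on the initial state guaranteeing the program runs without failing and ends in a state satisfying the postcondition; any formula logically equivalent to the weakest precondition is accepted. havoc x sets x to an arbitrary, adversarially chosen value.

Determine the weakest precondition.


Working backward. After the program, not on must hold.
Then branch requires not (hit -> on); else branch requires false.
Before the if: (open -> (not (hit -> on))) and open
Before z := open: (open -> (not (hit -> on))) and open
Before havoc z: (open -> (not (hit -> on))) and open
Before open := (not z) -> (not h): (((not z) -> (not h)) -> (not (hit -> on))) and ((not z) -> (not h))
Before open := h <-> (not open): (((not z) -> (not h)) -> (not (hit -> on))) and ((not z) -> (not h))
Answer: WP = (((not z) -> (not h)) -> (not (hit -> on))) and ((not z) -> (not h))


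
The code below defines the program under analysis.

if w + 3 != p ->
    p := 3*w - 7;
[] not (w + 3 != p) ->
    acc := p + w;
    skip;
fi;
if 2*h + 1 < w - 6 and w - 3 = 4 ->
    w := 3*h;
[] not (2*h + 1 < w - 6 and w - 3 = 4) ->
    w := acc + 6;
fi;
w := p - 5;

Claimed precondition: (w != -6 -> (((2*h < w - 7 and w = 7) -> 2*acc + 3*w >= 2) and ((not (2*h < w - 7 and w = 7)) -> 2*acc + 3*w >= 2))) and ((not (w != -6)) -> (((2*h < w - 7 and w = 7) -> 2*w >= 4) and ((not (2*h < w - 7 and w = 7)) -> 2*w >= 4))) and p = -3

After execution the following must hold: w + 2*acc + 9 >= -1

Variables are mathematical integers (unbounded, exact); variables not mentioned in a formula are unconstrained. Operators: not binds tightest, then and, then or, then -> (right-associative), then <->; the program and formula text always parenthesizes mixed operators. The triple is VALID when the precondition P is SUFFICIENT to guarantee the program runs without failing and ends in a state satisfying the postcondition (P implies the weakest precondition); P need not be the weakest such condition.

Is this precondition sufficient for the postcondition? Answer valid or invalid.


Working backward. After the program, the postcondition w + 2*acc + 9 >= -1 must hold; in canonical form it is 2*acc + w >= -10.
Before w := p - 5: 2*acc + p >= -5
Then branch requires 2*acc + p >= -5; else branch requires 2*acc + p >= -5.
Before the if: ((2*h < w - 7 and w = 7) -> 2*acc + p >= -5) and ((not (2*h < w - 7 and w = 7)) -> 2*acc + p >= -5)
Then branch requires ((2*h < w - 7 and w = 7) -> 2*acc + 3*w >= 2) and ((not (2*h < w - 7 and w = 7)) -> 2*acc + 3*w >= 2); else branch requires ((2*h < w - 7 and w = 7) -> 3*p + 2*w >= -5) and ((not (2*h < w - 7 and w = 7)) -> 3*p + 2*w >= -5).
Before the if: (w != p - 3 -> (((2*h < w - 7 and w = 7) -> 2*acc + 3*w >= 2) and ((not (2*h < w - 7 and w = 7)) -> 2*acc + 3*w >= 2))) and ((not (w != p - 3)) -> (((2*h < w - 7 and w = 7) -> 3*p + 2*w >= -5) and ((not (2*h < w - 7 and w = 7)) -> 3*p + 2*w >= -5)))
The weakest precondition is (w != p - 3 -> (((2*h < w - 7 and w = 7) -> 2*acc + 3*w >= 2) and ((not (2*h < w - 7 and w = 7)) -> 2*acc + 3*w >= 2))) and ((not (w != p - 3)) -> (((2*h < w - 7 and w = 7) -> 3*p + 2*w >= -5) and ((not (2*h < w - 7 and w = 7)) -> 3*p + 2*w >= -5))).
Check whether (w != -6 -> (((2*h < w - 7 and w = 7) -> 2*acc + 3*w >= 2) and ((not (2*h < w - 7 and w = 7)) -> 2*acc + 3*w >= 2))) and ((not (w != -6)) -> (((2*h < w - 7 and w = 7) -> 2*w >= 4) and ((not (2*h < w - 7 and w = 7)) -> 2*w >= 4))) and p = -3 implies it.
Every state satisfying the precondition satisfies the weakest precondition: the implication holds.
Answer: valid


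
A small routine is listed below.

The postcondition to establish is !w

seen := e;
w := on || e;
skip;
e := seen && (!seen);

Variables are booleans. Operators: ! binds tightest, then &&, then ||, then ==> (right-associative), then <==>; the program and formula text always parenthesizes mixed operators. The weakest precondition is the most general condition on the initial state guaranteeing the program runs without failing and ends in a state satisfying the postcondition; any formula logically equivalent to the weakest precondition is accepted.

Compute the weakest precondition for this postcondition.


Working backward. After the program, !w must hold.
Before e := seen && (!seen): !w
Before skip: !w
Before w := on || e: !(on || e)
Before seen := e: !(on || e)
Answer: WP = !(on || e)


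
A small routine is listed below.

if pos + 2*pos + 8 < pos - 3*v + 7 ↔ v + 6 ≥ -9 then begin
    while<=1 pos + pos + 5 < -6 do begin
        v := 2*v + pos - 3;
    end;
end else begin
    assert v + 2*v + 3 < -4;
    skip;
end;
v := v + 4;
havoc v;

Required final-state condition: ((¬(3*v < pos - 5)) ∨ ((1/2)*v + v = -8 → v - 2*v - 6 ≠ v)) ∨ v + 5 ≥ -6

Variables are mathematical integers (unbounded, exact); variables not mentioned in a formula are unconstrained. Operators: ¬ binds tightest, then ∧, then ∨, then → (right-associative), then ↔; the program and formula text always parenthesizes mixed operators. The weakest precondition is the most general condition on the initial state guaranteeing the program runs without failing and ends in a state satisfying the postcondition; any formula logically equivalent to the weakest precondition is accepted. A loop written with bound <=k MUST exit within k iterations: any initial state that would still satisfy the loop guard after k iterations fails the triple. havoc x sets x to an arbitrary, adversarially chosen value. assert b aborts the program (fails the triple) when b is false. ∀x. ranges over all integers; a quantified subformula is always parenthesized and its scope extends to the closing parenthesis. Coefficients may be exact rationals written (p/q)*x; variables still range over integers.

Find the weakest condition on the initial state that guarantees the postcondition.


Working backward. After the program, the postcondition ((¬(3*v < pos - 5)) ∨ ((1/2)*v + v = -8 → v - 2*v - 6 ≠ v)) ∨ v + 5 ≥ -6 must hold; in canonical form it is (¬(3*v < pos - 5)) ∨ ((3/2)*v = -8 → 2*v ≠ -6) ∨ v ≥ -11.
Before havoc v: ∀v_1. ((¬(3*v_1 < pos - 5)) ∨ ((3/2)*v_1 = -8 → 2*v_1 ≠ -6) ∨ v_1 ≥ -11)
Before v := v + 4: ∀v_1. ((¬(3*v_1 < pos - 5)) ∨ ((3/2)*v_1 = -8 → 2*v_1 ≠ -6) ∨ v_1 ≥ -11)
Then branch requires (2*pos < -11 → ((¬(2*pos < -11)) ∧ (∀v_1. ((¬(3*v_1 < pos - 5)) ∨ ((3/2)*v_1 = -8 → 2*v_1 ≠ -6) ∨ v_1 ≥ -11)))) ∧ ((¬(2*pos < -11)) → (∀v_1. ((¬(3*v_1 < pos - 5)) ∨ ((3/2)*v_1 = -8 → 2*v_1 ≠ -6) ∨ v_1 ≥ -11))); else branch requires 3*v < -7 ∧ (∀v_1. ((¬(3*v_1 < pos - 5)) ∨ ((3/2)*v_1 = -8 → 2*v_1 ≠ -6) ∨ v_1 ≥ -11)).
Before the if: ((2*pos + 3*v < -1 ↔ v ≥ -15) → ((2*pos < -11 → ((¬(2*pos < -11)) ∧ (∀v_1. ((¬(3*v_1 < pos - 5)) ∨ ((3/2)*v_1 = -8 → 2*v_1 ≠ -6) ∨ v_1 ≥ -11)))) ∧ ((¬(2*pos < -11)) → (∀v_1. ((¬(3*v_1 < pos - 5)) ∨ ((3/2)*v_1 = -8 → 2*v_1 ≠ -6) ∨ v_1 ≥ -11))))) ∧ ((¬(2*pos + 3*v < -1 ↔ v ≥ -15)) → (3*v < -7 ∧ (∀v_1. ((¬(3*v_1 < pos - 5)) ∨ ((3/2)*v_1 = -8 → 2*v_1 ≠ -6) ∨ v_1 ≥ -11))))
Answer: WP = ((2*pos + 3*v < -1 ↔ v ≥ -15) → ((2*pos < -11 → ((¬(2*pos < -11)) ∧ (∀v_1. ((¬(3*v_1 < pos - 5)) ∨ ((3/2)*v_1 = -8 → 2*v_1 ≠ -6) ∨ v_1 ≥ -11)))) ∧ ((¬(2*pos < -11)) → (∀v_1. ((¬(3*v_1 < pos - 5)) ∨ ((3/2)*v_1 = -8 → 2*v_1 ≠ -6) ∨ v_1 ≥ -11))))) ∧ ((¬(2*pos + 3*v < -1 ↔ v ≥ -15)) → (3*v < -7 ∧ (∀v_1. ((¬(3*v_1 < pos - 5)) ∨ ((3/2)*v_1 = -8 → 2*v_1 ≠ -6) ∨ v_1 ≥ -11))))


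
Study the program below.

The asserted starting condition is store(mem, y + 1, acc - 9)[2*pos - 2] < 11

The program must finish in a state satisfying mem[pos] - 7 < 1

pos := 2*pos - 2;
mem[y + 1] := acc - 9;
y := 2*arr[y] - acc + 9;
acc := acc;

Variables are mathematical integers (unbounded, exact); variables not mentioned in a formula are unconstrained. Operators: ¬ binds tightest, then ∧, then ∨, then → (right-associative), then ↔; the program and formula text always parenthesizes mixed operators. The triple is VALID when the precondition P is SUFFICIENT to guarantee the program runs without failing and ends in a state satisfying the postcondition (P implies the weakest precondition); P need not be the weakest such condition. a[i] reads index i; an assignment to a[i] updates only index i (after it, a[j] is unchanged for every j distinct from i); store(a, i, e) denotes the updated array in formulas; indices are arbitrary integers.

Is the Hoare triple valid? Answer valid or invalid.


Working backward. After the program, the postcondition mem[pos] - 7 < 1 must hold; in canonical form it is mem[pos] < 8.
Before acc := acc: mem[pos] < 8
Before y := 2*arr[y] - acc + 9: mem[pos] < 8
Before mem[y + 1] := acc - 9: store(mem, y + 1, acc - 9)[pos] < 8
Before pos := 2*pos - 2: store(mem, y + 1, acc - 9)[2*pos - 2] < 8
The weakest precondition is store(mem, y + 1, acc - 9)[2*pos - 2] < 8.
Check whether store(mem, y + 1, acc - 9)[2*pos - 2] < 11 implies it.
Countermodel: at the initial state acc = 17, mem = {[-2] = 8, [0] = 8, elsewhere 8}, pos = 0, y = -1, the precondition holds but the weakest precondition fails.
Answer: invalid


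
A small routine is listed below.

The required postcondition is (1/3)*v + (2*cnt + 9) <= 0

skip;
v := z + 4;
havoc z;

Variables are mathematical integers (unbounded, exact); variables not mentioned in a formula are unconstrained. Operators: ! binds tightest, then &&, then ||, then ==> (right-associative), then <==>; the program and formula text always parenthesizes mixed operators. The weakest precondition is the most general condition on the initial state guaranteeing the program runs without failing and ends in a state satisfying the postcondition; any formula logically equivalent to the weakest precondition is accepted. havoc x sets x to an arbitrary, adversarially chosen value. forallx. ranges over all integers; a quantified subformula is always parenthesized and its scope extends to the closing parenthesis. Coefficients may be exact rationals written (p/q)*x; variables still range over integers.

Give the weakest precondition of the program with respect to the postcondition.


Working backward. After the program, the postcondition (1/3)*v + (2*cnt + 9) <= 0 must hold; in canonical form it is 2*cnt + (1/3)*v <= -9.
Before havoc z: 2*cnt + (1/3)*v <= -9
Before v := z + 4: 2*cnt + (1/3)*z <= -31/3
Before skip: 2*cnt + (1/3)*z <= -31/3
Answer: WP = 2*cnt + (1/3)*z <= -31/3


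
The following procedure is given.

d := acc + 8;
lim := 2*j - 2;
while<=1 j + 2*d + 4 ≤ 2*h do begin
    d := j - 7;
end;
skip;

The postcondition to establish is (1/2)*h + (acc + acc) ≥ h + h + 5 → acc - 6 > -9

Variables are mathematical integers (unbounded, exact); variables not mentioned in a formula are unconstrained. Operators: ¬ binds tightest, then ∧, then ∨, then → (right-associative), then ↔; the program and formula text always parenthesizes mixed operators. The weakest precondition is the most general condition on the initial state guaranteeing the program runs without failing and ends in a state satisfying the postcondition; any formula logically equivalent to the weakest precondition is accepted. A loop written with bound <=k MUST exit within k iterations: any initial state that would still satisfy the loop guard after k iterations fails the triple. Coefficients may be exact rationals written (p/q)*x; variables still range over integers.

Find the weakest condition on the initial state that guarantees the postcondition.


Working backward. After the program, the postcondition (1/2)*h + (acc + acc) ≥ h + h + 5 → acc - 6 > -9 must hold; in canonical form it is 2*acc ≥ (3/2)*h + 5 → acc > -3.
Before skip: 2*acc ≥ (3/2)*h + 5 → acc > -3
Before the loop (bound <=1), unroll the exhaustion recursion (WP_0 = exit-now case; WP_j = one more guarded iteration, up to j = 1):
  WP_0: (¬(2*d + j ≤ 2*h - 4)) ∧ (2*acc ≥ (3/2)*h + 5 → acc > -3)
  WP_1: (2*d + j ≤ 2*h - 4 → ((¬(3*j ≤ 2*h + 10)) ∧ (2*acc ≥ (3/2)*h + 5 → acc > -3))) ∧ ((¬(2*d + j ≤ 2*h - 4)) → (2*acc ≥ (3/2)*h + 5 → acc > -3))
So before the loop: (2*d + j ≤ 2*h - 4 → ((¬(3*j ≤ 2*h + 10)) ∧ (2*acc ≥ (3/2)*h + 5 → acc > -3))) ∧ ((¬(2*d + j ≤ 2*h - 4)) → (2*acc ≥ (3/2)*h + 5 → acc > -3))
Before lim := 2*j - 2: (2*d + j ≤ 2*h - 4 → ((¬(3*j ≤ 2*h + 10)) ∧ (2*acc ≥ (3/2)*h + 5 → acc > -3))) ∧ ((¬(2*d + j ≤ 2*h - 4)) → (2*acc ≥ (3/2)*h + 5 → acc > -3))
Before d := acc + 8: (2*acc + j ≤ 2*h - 20 → ((¬(3*j ≤ 2*h + 10)) ∧ (2*acc ≥ (3/2)*h + 5 → acc > -3))) ∧ ((¬(2*acc + j ≤ 2*h - 20)) → (2*acc ≥ (3/2)*h + 5 → acc > -3))
Answer: WP = (2*acc + j ≤ 2*h - 20 → ((¬(3*j ≤ 2*h + 10)) ∧ (2*acc ≥ (3/2)*h + 5 → acc > -3))) ∧ ((¬(2*acc + j ≤ 2*h - 20)) → (2*acc ≥ (3/2)*h + 5 → acc > -3))


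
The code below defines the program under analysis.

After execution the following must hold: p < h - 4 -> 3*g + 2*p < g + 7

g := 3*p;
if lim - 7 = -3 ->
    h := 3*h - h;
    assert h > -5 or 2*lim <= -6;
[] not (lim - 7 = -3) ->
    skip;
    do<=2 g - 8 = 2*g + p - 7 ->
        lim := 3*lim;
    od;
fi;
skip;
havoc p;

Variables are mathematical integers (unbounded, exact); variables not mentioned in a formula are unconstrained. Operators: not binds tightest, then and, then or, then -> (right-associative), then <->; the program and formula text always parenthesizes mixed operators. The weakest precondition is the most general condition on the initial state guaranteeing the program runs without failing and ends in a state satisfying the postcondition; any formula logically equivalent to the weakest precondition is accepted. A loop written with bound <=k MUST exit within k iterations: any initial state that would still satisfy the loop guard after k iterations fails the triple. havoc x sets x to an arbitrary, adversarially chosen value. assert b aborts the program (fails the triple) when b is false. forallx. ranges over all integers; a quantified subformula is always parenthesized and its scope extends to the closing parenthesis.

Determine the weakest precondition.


Working backward. After the program, the postcondition p < h - 4 -> 3*g + 2*p < g + 7 must hold; in canonical form it is p < h - 4 -> 2*g + 2*p < 7.
Before havoc p: forall p_1. (p_1 < h - 4 -> 2*g + 2*p_1 < 7)
Before skip: forall p_1. (p_1 < h - 4 -> 2*g + 2*p_1 < 7)
Then branch requires (2*h > -5 or 2*lim <= -6) and (forall p_1. (p_1 < 2*h - 4 -> 2*g + 2*p_1 < 7)); else branch requires (g + p = -1 -> ((g + p = -1 -> ((not (g + p = -1)) and (forall p_1. (p_1 < h - 4 -> 2*g + 2*p_1 < 7)))) and ((not (g + p = -1)) -> (forall p_1. (p_1 < h - 4 -> 2*g + 2*p_1 < 7))))) and ((not (g + p = -1)) -> (forall p_1. (p_1 < h - 4 -> 2*g + 2*p_1 < 7))).
Before the if: (lim = 4 -> ((2*h > -5 or 2*lim <= -6) and (forall p_1. (p_1 < 2*h - 4 -> 2*g + 2*p_1 < 7)))) and ((not (lim = 4)) -> ((g + p = -1 -> ((g + p = -1 -> ((not (g + p = -1)) and (forall p_1. (p_1 < h - 4 -> 2*g + 2*p_1 < 7)))) and ((not (g + p = -1)) -> (forall p_1. (p_1 < h - 4 -> 2*g + 2*p_1 < 7))))) and ((not (g + p = -1)) -> (forall p_1. (p_1 < h - 4 -> 2*g + 2*p_1 < 7)))))
Before g := 3*p: (lim = 4 -> ((2*h > -5 or 2*lim <= -6) and (forall p_1. (p_1 < 2*h - 4 -> 6*p + 2*p_1 < 7)))) and ((not (lim = 4)) -> ((4*p = -1 -> ((4*p = -1 -> ((not (4*p = -1)) and (forall p_1. (p_1 < h - 4 -> 6*p + 2*p_1 < 7)))) and ((not (4*p = -1)) -> (forall p_1. (p_1 < h - 4 -> 6*p + 2*p_1 < 7))))) and ((not (4*p = -1)) -> (forall p_1. (p_1 < h - 4 -> 6*p + 2*p_1 < 7)))))
Answer: WP = (lim = 4 -> ((2*h > -5 or 2*lim <= -6) and (forall p_1. (p_1 < 2*h - 4 -> 6*p + 2*p_1 < 7)))) and ((not (lim = 4)) -> ((4*p = -1 -> ((4*p = -1 -> ((not (4*p = -1)) and (forall p_1. (p_1 < h - 4 -> 6*p + 2*p_1 < 7)))) and ((not (4*p = -1)) -> (forall p_1. (p_1 < h - 4 -> 6*p + 2*p_1 < 7))))) and ((not (4*p = -1)) -> (forall p_1. (p_1 < h - 4 -> 6*p + 2*p_1 < 7)))))


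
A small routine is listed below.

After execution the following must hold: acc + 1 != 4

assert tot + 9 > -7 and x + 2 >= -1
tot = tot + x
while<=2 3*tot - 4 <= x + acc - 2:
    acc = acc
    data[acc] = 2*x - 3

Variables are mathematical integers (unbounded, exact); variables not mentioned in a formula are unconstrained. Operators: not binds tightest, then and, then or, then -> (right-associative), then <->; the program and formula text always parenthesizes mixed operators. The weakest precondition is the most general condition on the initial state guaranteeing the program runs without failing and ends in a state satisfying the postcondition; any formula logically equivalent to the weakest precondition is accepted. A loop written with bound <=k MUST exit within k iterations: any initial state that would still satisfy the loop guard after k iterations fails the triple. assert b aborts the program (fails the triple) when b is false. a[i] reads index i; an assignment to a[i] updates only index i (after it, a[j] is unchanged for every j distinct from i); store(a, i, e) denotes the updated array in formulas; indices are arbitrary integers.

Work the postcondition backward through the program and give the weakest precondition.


Working backward. After the program, the postcondition acc + 1 != 4 must hold; in canonical form it is acc != 3.
Before the loop (bound <=2), unroll the exhaustion recursion (WP_0 = exit-now case; WP_j = one more guarded iteration, up to j = 2):
  WP_0: (not (3*tot <= acc + x + 2)) and acc != 3
  WP_1: (3*tot <= acc + x + 2 -> ((not (3*tot <= acc + x + 2)) and acc != 3)) and ((not (3*tot <= acc + x + 2)) -> acc != 3)
  WP_2: (3*tot <= acc + x + 2 -> ((3*tot <= acc + x + 2 -> ((not (3*tot <= acc + x + 2)) and acc != 3)) and ((not (3*tot <= acc + x + 2)) -> acc != 3))) and ((not (3*tot <= acc + x + 2)) -> acc != 3)
So before the loop: (3*tot <= acc + x + 2 -> ((3*tot <= acc + x + 2 -> ((not (3*tot <= acc + x + 2)) and acc != 3)) and ((not (3*tot <= acc + x + 2)) -> acc != 3))) and ((not (3*tot <= acc + x + 2)) -> acc != 3)
Before tot := tot + x: (3*tot + 2*x <= acc + 2 -> ((3*tot + 2*x <= acc + 2 -> ((not (3*tot + 2*x <= acc + 2)) and acc != 3)) and ((not (3*tot + 2*x <= acc + 2)) -> acc != 3))) and ((not (3*tot + 2*x <= acc + 2)) -> acc != 3)
Before assert tot + 9 > -7 and x + 2 >= -1: tot > -16 and x >= -3 and (3*tot + 2*x <= acc + 2 -> ((3*tot + 2*x <= acc + 2 -> ((not (3*tot + 2*x <= acc + 2)) and acc != 3)) and ((not (3*tot + 2*x <= acc + 2)) -> acc != 3))) and ((not (3*tot + 2*x <= acc + 2)) -> acc != 3)
Answer: WP = tot > -16 and x >= -3 and (3*tot + 2*x <= acc + 2 -> ((3*tot + 2*x <= acc + 2 -> ((not (3*tot + 2*x <= acc + 2)) and acc != 3)) and ((not (3*tot + 2*x <= acc + 2)) -> acc != 3))) and ((not (3*tot + 2*x <= acc + 2)) -> acc != 3)
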